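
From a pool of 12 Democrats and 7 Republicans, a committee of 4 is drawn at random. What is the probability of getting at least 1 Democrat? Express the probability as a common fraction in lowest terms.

3841/3876

Total selections: C(19,4) = 3876.
The complement is all 4 are Republicans: C(7,4) = 35.
Probability = 1 − 35/3876 = 3841/3876.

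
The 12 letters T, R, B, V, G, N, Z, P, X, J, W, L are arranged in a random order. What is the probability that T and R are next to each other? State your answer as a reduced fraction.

1/6

There are 12! = 479001600 arrangements.
Treat T and R as a block: 11! arrangements of the blocks × 2 orders within the block = 2·39916800 = 79833600.
Probability = 79833600/479001600 = 1/6.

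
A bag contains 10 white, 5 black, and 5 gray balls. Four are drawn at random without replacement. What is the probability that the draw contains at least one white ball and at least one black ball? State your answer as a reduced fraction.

655/969

There are C(20,4) = 4845 possible draws.
By inclusion-exclusion on the complements, draws missing all white or all black: C(10,4) + C(15,4) − C(5,4) = 210 + 1365 − 5 = 1570.
So draws with at least one of each: 4845 − 1570 = 3275, probability 3275/4845 = 655/969.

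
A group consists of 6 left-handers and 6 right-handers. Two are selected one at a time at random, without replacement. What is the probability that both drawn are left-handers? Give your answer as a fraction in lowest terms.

5/22

Multiply the conditional probabilities at each draw: 6/12 · 5/11 = 30/132 = 5/22.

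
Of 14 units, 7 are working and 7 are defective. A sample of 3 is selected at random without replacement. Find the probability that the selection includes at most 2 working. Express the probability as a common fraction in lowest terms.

Total selections: C(14,3) = 364.
The complement is exactly 3 working: C(7,3)·C(7,0) = 35.
Probability = 1 − 35/364 = 329/364 = 47/52.

47/52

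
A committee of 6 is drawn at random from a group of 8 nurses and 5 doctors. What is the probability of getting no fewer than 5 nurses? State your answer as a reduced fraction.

7/39

Total selections: C(13,6) = 1716.
Favorable selections (no fewer than 5 nurses): C(8,5)·C(5,1) + C(8,6)·C(5,0) = 280 + 28 = 308.
Probability = 308/1716 = 7/39.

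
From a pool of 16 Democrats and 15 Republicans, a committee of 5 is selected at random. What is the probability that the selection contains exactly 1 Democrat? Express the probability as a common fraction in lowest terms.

1040/8091

The sample space is all 5-subsets of the 31: C(31,5) = 169911.
Selections with exactly 1 Democrat: choose 1 of the 16 Democrats and 4 of the 15 Republicans, C(16,1)·C(15,4) = 16·1365 = 21840.
Probability = 21840/169911 = 1040/8091.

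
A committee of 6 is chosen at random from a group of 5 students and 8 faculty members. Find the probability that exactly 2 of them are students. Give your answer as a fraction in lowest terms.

There are C(13,6) = 1716 ways to choose 6 from 13.
Selections with exactly 2 students: choose 2 of the 5 students and 4 of the 8 faculty members, C(5,2)·C(8,4) = 10·70 = 700.
Probability = 700/1716 = 175/429.

175/429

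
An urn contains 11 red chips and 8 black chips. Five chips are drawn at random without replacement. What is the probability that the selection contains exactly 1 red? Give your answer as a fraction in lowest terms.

385/5814

There are C(19,5) = 11628 ways to choose 5 from 19.
Selections with exactly 1 red: choose 1 of the 11 red and 4 of the 8 black, C(11,1)·C(8,4) = 11·70 = 770.
Probability = 770/11628 = 385/5814.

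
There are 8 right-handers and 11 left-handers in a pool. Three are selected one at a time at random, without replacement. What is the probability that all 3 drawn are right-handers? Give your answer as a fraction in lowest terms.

Multiply the conditional probabilities at each draw: 8/19 · 7/18 · 6/17 = 336/5814 = 56/969.

56/969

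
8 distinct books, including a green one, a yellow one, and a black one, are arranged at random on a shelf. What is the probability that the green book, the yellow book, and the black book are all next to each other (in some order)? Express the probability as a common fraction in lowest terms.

There are 8! = 40320 arrangements.
Treat the three as one block: 6! placements × 3! orders within the block = 720·6 = 4320.
Probability = 4320/40320 = 3/28.

3/28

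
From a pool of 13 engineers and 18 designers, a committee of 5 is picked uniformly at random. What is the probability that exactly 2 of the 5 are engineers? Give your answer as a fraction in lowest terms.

There are C(31,5) = 169911 ways to choose 5 from 31.
Selections with exactly 2 engineers: choose 2 of the 13 engineers and 3 of the 18 designers, C(13,2)·C(18,3) = 78·816 = 63648.
Probability = 63648/169911 = 7072/18879.

7072/18879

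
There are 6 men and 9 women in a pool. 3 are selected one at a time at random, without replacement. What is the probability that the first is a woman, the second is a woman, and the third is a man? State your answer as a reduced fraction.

72/455

Multiply the conditional probabilities at each draw: 9/15 · 8/14 · 6/13 = 432/2730 = 72/455.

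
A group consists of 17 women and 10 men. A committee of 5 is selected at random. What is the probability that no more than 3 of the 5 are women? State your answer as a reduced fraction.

Total selections: C(27,5) = 80730.
Count the complement (more than 3 women): C(17,4)·C(10,1) + C(17,5)·C(10,0) = 23800 + 6188 = 29988.
Probability = 1 − 29988/80730 = 50742/80730 = 2819/4485.

2819/4485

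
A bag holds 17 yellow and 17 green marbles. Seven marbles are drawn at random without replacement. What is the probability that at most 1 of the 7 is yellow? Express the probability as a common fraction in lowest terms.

845/19778

Total selections: C(34,7) = 5379616.
Favorable selections (at most 1 yellow): C(17,0)·C(17,7) + C(17,1)·C(17,6) = 19448 + 210392 = 229840.
Probability = 229840/5379616 = 845/19778.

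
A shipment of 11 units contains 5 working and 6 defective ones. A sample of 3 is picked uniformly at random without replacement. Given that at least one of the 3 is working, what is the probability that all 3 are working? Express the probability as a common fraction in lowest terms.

2/29

Work in counts. Selections with at least one working: C(11,3) − C(6,3) = 165 − 20 = 145.
Of those, selections where all 3 are working: C(5,3) = 10.
Conditional probability = 10/145 = 2/29.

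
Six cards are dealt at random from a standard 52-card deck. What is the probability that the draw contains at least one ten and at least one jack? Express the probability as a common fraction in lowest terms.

There are C(52,6) = 20358520 possible draws.
By inclusion-exclusion on the complements, draws missing all tens or all jacks: C(48,6) + C(48,6) − C(44,6) = 12271512 + 12271512 − 7059052 = 17483972.
So draws with at least one of each: 20358520 − 17483972 = 2874548, probability 2874548/20358520 = 718637/5089630.

718637/5089630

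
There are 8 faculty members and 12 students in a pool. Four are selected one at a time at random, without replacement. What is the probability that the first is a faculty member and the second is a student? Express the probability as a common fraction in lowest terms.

24/95

Multiply the conditional probabilities at each draw: 8/20 · 12/19 = 96/380 = 24/95.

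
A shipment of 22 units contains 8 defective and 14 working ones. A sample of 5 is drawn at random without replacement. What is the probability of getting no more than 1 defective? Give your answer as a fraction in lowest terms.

65/171

There are C(22,5) = 26334 ways to choose the 5.
Favorable selections (no more than 1 defective): C(8,0)·C(14,5) + C(8,1)·C(14,4) = 2002 + 8008 = 10010.
Probability = 10010/26334 = 65/171.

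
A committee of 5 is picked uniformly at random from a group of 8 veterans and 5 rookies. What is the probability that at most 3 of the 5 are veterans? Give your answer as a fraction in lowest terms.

Total selections: C(13,5) = 1287.
Count the complement (more than 3 veterans): C(8,4)·C(5,1) + C(8,5)·C(5,0) = 350 + 56 = 406.
Probability = 1 − 406/1287 = 881/1287.

881/1287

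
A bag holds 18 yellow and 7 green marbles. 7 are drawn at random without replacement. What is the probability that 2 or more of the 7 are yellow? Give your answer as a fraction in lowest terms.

480573/480700

Total selections: C(25,7) = 480700.
Count the complement (fewer than 2 yellow): C(18,0)·C(7,7) + C(18,1)·C(7,6) = 1 + 126 = 127.
Probability = 1 − 127/480700 = 480573/480700.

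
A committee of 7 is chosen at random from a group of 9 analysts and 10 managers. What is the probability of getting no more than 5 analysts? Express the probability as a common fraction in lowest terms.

Total selections: C(19,7) = 50388.
Count the complement (more than 5 analysts): C(9,6)·C(10,1) + C(9,7)·C(10,0) = 840 + 36 = 876.
Probability = 1 − 876/50388 = 49512/50388 = 4126/4199.

4126/4199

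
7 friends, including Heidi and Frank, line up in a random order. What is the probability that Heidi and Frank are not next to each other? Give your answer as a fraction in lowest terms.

5/7

There are 7! = 5040 arrangements.
Arrangements with Heidi and Frank adjacent: 2·6! = 1440.
So not adjacent: 5040 − 1440 = 3600, probability 3600/5040 = 5/7.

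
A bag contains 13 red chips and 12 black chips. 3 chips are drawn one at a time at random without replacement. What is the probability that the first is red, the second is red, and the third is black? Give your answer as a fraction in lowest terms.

78/575

Multiply the conditional probabilities at each draw: 13/25 · 12/24 · 12/23 = 1872/13800 = 78/575.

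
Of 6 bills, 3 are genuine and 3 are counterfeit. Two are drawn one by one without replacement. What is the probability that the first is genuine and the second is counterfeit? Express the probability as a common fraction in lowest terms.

Multiply the conditional probabilities at each draw: 3/6 · 3/5 = 9/30 = 3/10.

3/10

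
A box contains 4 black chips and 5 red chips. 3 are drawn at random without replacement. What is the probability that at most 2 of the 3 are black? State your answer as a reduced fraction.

20/21

Total selections: C(9,3) = 84.
Favorable selections (at most 2 black): C(4,0)·C(5,3) + C(4,1)·C(5,2) + C(4,2)·C(5,1) = 10 + 40 + 30 = 80.
Probability = 80/84 = 20/21.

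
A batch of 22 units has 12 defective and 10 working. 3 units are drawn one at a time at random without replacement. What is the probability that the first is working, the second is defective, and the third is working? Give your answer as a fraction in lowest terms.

Multiply the conditional probabilities at each draw: 10/22 · 12/21 · 9/20 = 1080/9240 = 9/77.

9/77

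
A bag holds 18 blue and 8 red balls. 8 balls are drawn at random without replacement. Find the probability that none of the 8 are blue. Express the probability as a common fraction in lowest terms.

1/1562275

There are C(26,8) = 1562275 possible selections.
Selections with no blue (all red): C(8,8) = 1.
Probability = 1/1562275.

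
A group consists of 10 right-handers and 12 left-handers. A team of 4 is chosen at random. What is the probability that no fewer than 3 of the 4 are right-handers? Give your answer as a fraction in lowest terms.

30/133

There are C(22,4) = 7315 ways to choose the 4.
Favorable selections (no fewer than 3 right-handers): C(10,3)·C(12,1) + C(10,4)·C(12,0) = 1440 + 210 = 1650.
Probability = 1650/7315 = 30/133.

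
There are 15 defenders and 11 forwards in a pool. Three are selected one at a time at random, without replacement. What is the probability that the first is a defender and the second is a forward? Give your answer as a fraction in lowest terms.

33/130

Multiply the conditional probabilities at each draw: 15/26 · 11/25 = 165/650 = 33/130.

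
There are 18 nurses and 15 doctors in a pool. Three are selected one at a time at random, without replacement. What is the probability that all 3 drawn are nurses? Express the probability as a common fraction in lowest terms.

Multiply the conditional probabilities at each draw: 18/33 · 17/32 · 16/31 = 4896/32736 = 51/341.

51/341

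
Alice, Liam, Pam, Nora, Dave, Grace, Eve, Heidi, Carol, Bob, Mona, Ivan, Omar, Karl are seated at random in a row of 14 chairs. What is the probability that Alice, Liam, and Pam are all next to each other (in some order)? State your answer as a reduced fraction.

3/91

There are 14! = 87178291200 arrangements.
Treat the three as one block: 12! placements × 3! orders within the block = 479001600·6 = 2874009600.
Probability = 2874009600/87178291200 = 3/91.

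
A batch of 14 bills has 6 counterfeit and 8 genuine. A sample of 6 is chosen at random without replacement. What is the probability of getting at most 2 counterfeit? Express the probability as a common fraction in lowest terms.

202/429

Total selections: C(14,6) = 3003.
Favorable selections (at most 2 counterfeit): C(6,0)·C(8,6) + C(6,1)·C(8,5) + C(6,2)·C(8,4) = 28 + 336 + 1050 = 1414.
Probability = 1414/3003 = 202/429.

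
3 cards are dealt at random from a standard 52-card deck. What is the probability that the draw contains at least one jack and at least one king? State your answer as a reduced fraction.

188/5525

There are C(52,3) = 22100 possible draws.
By inclusion-exclusion on the complements, draws missing all jacks or all kings: C(48,3) + C(48,3) − C(44,3) = 17296 + 17296 − 13244 = 21348.
So draws with at least one of each: 22100 − 21348 = 752, probability 752/22100 = 188/5525.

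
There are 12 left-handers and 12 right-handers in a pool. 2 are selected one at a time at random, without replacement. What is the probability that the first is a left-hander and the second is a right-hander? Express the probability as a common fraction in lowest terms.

Multiply the conditional probabilities at each draw: 12/24 · 12/23 = 144/552 = 6/23.

6/23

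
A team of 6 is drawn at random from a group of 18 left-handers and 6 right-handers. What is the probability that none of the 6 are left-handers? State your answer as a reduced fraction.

There are C(24,6) = 134596 possible selections.
Selections with no left-handers (all right-handers): C(6,6) = 1.
Probability = 1/134596.

1/134596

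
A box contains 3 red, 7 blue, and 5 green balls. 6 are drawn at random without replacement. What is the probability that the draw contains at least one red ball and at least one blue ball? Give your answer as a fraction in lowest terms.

There are C(15,6) = 5005 possible draws.
By inclusion-exclusion on the complements, draws missing all red or all blue: C(12,6) + C(8,6) − C(5,6) = 924 + 28 − 0 = 952.
So draws with at least one of each: 5005 − 952 = 4053, probability 4053/5005 = 579/715.

579/715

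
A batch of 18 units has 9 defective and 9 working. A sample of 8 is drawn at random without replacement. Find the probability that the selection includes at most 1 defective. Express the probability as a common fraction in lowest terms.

37/4862

There are C(18,8) = 43758 ways to choose the 8.
Favorable selections (at most 1 defective): C(9,0)·C(9,8) + C(9,1)·C(9,7) = 9 + 324 = 333.
Probability = 333/43758 = 37/4862.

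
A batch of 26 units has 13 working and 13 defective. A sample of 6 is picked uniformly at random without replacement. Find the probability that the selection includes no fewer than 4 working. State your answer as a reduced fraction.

Total selections: C(26,6) = 230230.
Favorable selections (no fewer than 4 working): C(13,4)·C(13,2) + C(13,5)·C(13,1) + C(13,6)·C(13,0) = 55770 + 16731 + 1716 = 74217.
Probability = 74217/230230 = 519/1610.

519/1610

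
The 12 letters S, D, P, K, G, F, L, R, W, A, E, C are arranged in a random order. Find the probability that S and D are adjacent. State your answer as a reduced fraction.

There are 12! = 479001600 arrangements.
Treat S and D as a block: 11! arrangements of the blocks × 2 orders within the block = 2·39916800 = 79833600.
Probability = 79833600/479001600 = 1/6.

1/6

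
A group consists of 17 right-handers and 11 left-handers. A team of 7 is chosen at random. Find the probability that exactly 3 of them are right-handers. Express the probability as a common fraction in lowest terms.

170/897

There are C(28,7) = 1184040 ways to choose 7 from 28.
Selections with exactly 3 right-handers: choose 3 of the 17 right-handers and 4 of the 11 left-handers, C(17,3)·C(11,4) = 680·330 = 224400.
Probability = 224400/1184040 = 170/897.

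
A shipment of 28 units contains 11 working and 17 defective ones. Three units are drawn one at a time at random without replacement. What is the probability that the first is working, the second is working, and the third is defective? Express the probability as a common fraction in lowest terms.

Multiply the conditional probabilities at each draw: 11/28 · 10/27 · 17/26 = 1870/19656 = 935/9828.

935/9828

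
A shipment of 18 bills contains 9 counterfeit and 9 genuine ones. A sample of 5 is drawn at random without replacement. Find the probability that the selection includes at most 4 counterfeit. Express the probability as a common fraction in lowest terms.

67/68

There are C(18,5) = 8568 ways to choose the 5.
The complement is exactly 5 counterfeit: C(9,5)·C(9,0) = 126.
Probability = 1 − 126/8568 = 8442/8568 = 67/68.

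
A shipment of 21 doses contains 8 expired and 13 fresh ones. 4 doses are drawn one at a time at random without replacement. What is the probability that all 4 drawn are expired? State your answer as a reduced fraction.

2/171

Multiply the conditional probabilities at each draw: 8/21 · 7/20 · 6/19 · 5/18 = 1680/143640 = 2/171.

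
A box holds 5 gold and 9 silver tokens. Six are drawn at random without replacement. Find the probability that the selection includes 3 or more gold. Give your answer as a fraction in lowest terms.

Total selections: C(14,6) = 3003.
Favorable selections (3 or more gold): C(5,3)·C(9,3) + C(5,4)·C(9,2) + C(5,5)·C(9,1) = 840 + 180 + 9 = 1029.
Probability = 1029/3003 = 49/143.

49/143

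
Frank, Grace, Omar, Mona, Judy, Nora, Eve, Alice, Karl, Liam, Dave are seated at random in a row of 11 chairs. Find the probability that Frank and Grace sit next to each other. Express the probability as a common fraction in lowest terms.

2/11

There are 11! = 39916800 arrangements.
Treat Frank and Grace as a block: 10! arrangements of the blocks × 2 orders within the block = 2·3628800 = 7257600.
Probability = 7257600/39916800 = 2/11.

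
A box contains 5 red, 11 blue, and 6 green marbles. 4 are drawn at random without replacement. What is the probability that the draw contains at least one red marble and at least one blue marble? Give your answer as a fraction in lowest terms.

12/19

There are C(22,4) = 7315 possible draws.
By inclusion-exclusion on the complements, draws missing all red or all blue: C(17,4) + C(11,4) − C(6,4) = 2380 + 330 − 15 = 2695.
So draws with at least one of each: 7315 − 2695 = 4620, probability 4620/7315 = 12/19.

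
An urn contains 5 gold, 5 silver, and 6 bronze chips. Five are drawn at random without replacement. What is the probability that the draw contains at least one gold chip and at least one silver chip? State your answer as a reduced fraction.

There are C(16,5) = 4368 possible draws.
By inclusion-exclusion on the complements, draws missing all gold or all silver: C(11,5) + C(11,5) − C(6,5) = 462 + 462 − 6 = 918.
So draws with at least one of each: 4368 − 918 = 3450, probability 3450/4368 = 575/728.

575/728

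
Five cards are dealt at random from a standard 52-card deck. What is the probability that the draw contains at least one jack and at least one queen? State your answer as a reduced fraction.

6509/64974

There are C(52,5) = 2598960 possible draws.
By inclusion-exclusion on the complements, draws missing all jacks or all queens: C(48,5) + C(48,5) − C(44,5) = 1712304 + 1712304 − 1086008 = 2338600.
So draws with at least one of each: 2598960 − 2338600 = 260360, probability 260360/2598960 = 6509/64974.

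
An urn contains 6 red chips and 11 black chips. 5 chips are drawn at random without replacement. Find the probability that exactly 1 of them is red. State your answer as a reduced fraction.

495/1547

Total number of selections: C(17,5) = 6188.
Selections with exactly 1 red: choose 1 of the 6 red and 4 of the 11 black, C(6,1)·C(11,4) = 6·330 = 1980.
Probability = 1980/6188 = 495/1547.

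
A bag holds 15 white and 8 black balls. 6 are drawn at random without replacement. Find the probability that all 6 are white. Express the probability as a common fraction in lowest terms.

65/1311

There are C(23,6) = 100947 possible selections.
Selections with all white: C(15,6) = 5005.
Probability = 5005/100947 = 65/1311.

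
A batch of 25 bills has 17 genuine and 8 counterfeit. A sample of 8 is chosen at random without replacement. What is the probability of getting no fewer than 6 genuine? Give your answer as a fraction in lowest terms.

175474/360525

There are C(25,8) = 1081575 ways to choose the 8.
Favorable selections (no fewer than 6 genuine): C(17,6)·C(8,2) + C(17,7)·C(8,1) + C(17,8)·C(8,0) = 346528 + 155584 + 24310 = 526422.
Probability = 526422/1081575 = 175474/360525.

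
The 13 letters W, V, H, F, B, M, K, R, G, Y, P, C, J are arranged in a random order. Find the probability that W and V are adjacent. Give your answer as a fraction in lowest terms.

2/13

There are 13! = 6227020800 arrangements.
Treat W and V as a block: 12! arrangements of the blocks × 2 orders within the block = 2·479001600 = 958003200.
Probability = 958003200/6227020800 = 2/13.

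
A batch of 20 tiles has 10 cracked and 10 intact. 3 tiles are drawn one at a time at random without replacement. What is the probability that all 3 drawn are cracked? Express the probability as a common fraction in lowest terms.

Multiply the conditional probabilities at each draw: 10/20 · 9/19 · 8/18 = 720/6840 = 2/19.

2/19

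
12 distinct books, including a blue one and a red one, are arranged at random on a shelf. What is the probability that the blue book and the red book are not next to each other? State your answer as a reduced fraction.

5/6

There are 12! = 479001600 arrangements.
Arrangements with the blue book and the red book adjacent: 2·11! = 79833600.
So not adjacent: 479001600 − 79833600 = 399168000, probability 399168000/479001600 = 5/6.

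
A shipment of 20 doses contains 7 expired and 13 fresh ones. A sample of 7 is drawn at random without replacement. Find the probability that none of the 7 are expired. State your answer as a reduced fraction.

143/6460

There are C(20,7) = 77520 possible selections.
Selections with no expired (all fresh): C(13,7) = 1716.
Probability = 1716/77520 = 143/6460.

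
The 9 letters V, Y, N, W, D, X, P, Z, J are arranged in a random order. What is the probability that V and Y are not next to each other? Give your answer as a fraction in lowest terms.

There are 9! = 362880 arrangements.
Arrangements with V and Y adjacent: 2·8! = 80640.
So not adjacent: 362880 − 80640 = 282240, probability 282240/362880 = 7/9.

7/9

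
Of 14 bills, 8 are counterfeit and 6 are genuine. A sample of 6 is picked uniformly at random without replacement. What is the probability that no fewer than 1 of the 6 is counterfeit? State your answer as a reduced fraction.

There are C(14,6) = 3003 ways to choose the 6.
The complement is all 6 are genuine: C(6,6) = 1.
Probability = 1 − 1/3003 = 3002/3003.

3002/3003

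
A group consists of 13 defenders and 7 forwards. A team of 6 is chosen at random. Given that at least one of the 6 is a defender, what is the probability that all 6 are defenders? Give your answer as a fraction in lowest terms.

12/271

Work in counts. Selections with at least one defender: C(20,6) − C(7,6) = 38760 − 7 = 38753.
Of those, selections where all 6 are defenders: C(13,6) = 1716.
Conditional probability = 1716/38753 = 12/271.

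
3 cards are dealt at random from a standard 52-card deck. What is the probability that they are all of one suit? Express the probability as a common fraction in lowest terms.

There are C(52,3) = 22100 possible 3-card hands.
Hands of one suit: 4 suits × C(13,3) = 4·286 = 1144.
Probability = 1144/22100 = 22/425.

22/425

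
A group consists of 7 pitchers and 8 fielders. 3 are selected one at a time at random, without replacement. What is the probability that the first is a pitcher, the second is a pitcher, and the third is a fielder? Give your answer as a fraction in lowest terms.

8/65

Multiply the conditional probabilities at each draw: 7/15 · 6/14 · 8/13 = 336/2730 = 8/65.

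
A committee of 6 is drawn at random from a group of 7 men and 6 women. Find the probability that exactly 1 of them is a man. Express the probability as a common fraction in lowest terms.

Total number of selections: C(13,6) = 1716.
Selections with exactly 1 man: choose 1 of the 7 men and 5 of the 6 women, C(7,1)·C(6,5) = 7·6 = 42.
Probability = 42/1716 = 7/286.

7/286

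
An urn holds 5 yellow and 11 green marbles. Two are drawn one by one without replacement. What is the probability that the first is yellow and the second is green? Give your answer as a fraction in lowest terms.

11/48

Multiply the conditional probabilities at each draw: 5/16 · 11/15 = 55/240 = 11/48.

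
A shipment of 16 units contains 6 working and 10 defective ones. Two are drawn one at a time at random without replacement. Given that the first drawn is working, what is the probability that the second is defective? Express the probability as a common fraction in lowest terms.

After removing one working, 15 remain: 5 working and 10 defective.
So the probability the next is defective is 10/15 = 2/3.

2/3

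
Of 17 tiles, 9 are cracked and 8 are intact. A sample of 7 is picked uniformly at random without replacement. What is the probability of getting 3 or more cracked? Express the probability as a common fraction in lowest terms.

Total selections: C(17,7) = 19448.
Count the complement (fewer than 3 cracked): C(9,0)·C(8,7) + C(9,1)·C(8,6) + C(9,2)·C(8,5) = 8 + 252 + 2016 = 2276.
Probability = 1 − 2276/19448 = 17172/19448 = 4293/4862.

4293/4862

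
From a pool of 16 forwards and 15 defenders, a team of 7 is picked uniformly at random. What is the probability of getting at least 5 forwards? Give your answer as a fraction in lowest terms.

There are C(31,7) = 2629575 ways to choose the 7.
Favorable selections (at least 5 forwards): C(16,5)·C(15,2) + C(16,6)·C(15,1) + C(16,7)·C(15,0) = 458640 + 120120 + 11440 = 590200.
Probability = 590200/2629575 = 1816/8091.

1816/8091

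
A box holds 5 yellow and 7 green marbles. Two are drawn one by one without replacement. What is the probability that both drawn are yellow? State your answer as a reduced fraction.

5/33

Multiply the conditional probabilities at each draw: 5/12 · 4/11 = 20/132 = 5/33.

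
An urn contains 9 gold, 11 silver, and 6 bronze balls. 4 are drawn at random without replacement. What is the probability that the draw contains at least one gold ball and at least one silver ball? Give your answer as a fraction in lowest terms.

1122/1495

There are C(26,4) = 14950 possible draws.
By inclusion-exclusion on the complements, draws missing all gold or all silver: C(17,4) + C(15,4) − C(6,4) = 2380 + 1365 − 15 = 3730.
So draws with at least one of each: 14950 − 3730 = 11220, probability 11220/14950 = 1122/1495.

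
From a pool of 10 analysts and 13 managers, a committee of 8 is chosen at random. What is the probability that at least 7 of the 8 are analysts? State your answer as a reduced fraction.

535/163438

There are C(23,8) = 490314 ways to choose the 8.
Favorable selections (at least 7 analysts): C(10,7)·C(13,1) + C(10,8)·C(13,0) = 1560 + 45 = 1605.
Probability = 1605/490314 = 535/163438.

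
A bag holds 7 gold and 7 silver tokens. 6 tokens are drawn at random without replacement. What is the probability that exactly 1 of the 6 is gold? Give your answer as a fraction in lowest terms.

7/143

The sample space is all 6-subsets of the 14: C(14,6) = 3003.
Selections with exactly 1 gold: choose 1 of the 7 gold and 5 of the 7 silver, C(7,1)·C(7,5) = 7·21 = 147.
Probability = 147/3003 = 7/143.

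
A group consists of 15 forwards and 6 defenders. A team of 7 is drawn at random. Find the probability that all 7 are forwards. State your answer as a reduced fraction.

143/2584

There are C(21,7) = 116280 possible selections.
Selections with all forwards: C(15,7) = 6435.
Probability = 6435/116280 = 143/2584.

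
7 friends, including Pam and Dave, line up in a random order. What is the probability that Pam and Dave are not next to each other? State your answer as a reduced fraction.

There are 7! = 5040 arrangements.
Arrangements with Pam and Dave adjacent: 2·6! = 1440.
So not adjacent: 5040 − 1440 = 3600, probability 3600/5040 = 5/7.

5/7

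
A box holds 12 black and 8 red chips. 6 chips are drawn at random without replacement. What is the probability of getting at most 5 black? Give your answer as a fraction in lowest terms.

3153/3230

Total selections: C(20,6) = 38760.
Favorable selections (at most 5 black): C(12,0)·C(8,6) + C(12,1)·C(8,5) + C(12,2)·C(8,4) + C(12,3)·C(8,3) + C(12,4)·C(8,2) + C(12,5)·C(8,1) = 28 + 672 + 4620 + 12320 + 13860 + 6336 = 37836.
Probability = 37836/38760 = 3153/3230.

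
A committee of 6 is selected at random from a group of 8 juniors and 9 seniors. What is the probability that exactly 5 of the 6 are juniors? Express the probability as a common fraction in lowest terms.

Total number of selections: C(17,6) = 12376.
Selections with exactly 5 juniors: choose 5 of the 8 juniors and 1 of the 9 seniors, C(8,5)·C(9,1) = 56·9 = 504.
Probability = 504/12376 = 9/221.

9/221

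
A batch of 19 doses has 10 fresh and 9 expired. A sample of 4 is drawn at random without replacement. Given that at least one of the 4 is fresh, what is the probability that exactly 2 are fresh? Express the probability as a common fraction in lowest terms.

54/125

Work in counts. Selections with at least one fresh: C(19,4) − C(9,4) = 3876 − 126 = 3750.
Of those, selections where exactly 2 are fresh: C(10,2)·C(9,2) = 45·36 = 1620.
Conditional probability = 1620/3750 = 54/125.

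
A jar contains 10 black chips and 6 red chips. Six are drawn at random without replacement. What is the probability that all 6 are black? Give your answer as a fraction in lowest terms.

15/572

There are C(16,6) = 8008 possible selections.
Selections with all black: C(10,6) = 210.
Probability = 210/8008 = 15/572.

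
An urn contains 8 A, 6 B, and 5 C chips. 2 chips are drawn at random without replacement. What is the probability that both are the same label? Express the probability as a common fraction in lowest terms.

There are C(19,2) = 171 ways to draw 2 chips.
All same label: C(8,2) + C(6,2) + C(5,2) = 28 + 15 + 10 = 53.
Probability = 53/171.

53/171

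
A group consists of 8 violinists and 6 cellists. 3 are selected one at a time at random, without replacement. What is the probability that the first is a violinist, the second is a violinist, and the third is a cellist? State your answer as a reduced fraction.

Multiply the conditional probabilities at each draw: 8/14 · 7/13 · 6/12 = 336/2184 = 2/13.

2/13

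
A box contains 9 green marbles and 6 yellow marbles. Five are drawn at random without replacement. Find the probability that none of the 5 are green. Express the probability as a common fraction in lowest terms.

2/1001

There are C(15,5) = 3003 possible selections.
Selections with no green (all yellow): C(6,5) = 6.
Probability = 6/3003 = 2/1001.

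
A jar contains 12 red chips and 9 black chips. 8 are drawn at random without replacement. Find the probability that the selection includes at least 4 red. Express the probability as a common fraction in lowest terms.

539/646

There are C(21,8) = 203490 ways to choose the 8.
Count the complement (fewer than 4 red): C(12,0)·C(9,8) + C(12,1)·C(9,7) + C(12,2)·C(9,6) + C(12,3)·C(9,5) = 9 + 432 + 5544 + 27720 = 33705.
Probability = 1 − 33705/203490 = 169785/203490 = 539/646.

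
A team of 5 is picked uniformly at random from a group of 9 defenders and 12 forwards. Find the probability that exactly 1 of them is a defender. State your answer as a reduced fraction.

495/2261

There are C(21,5) = 20349 ways to choose 5 from 21.
Selections with exactly 1 defender: choose 1 of the 9 defenders and 4 of the 12 forwards, C(9,1)·C(12,4) = 9·495 = 4455.
Probability = 4455/20349 = 495/2261.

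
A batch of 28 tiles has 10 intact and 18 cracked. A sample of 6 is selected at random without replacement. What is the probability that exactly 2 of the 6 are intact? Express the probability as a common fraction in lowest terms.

765/2093

There are C(28,6) = 376740 ways to choose 6 from 28.
Selections with exactly 2 intact: choose 2 of the 10 intact and 4 of the 18 cracked, C(10,2)·C(18,4) = 45·3060 = 137700.
Probability = 137700/376740 = 765/2093.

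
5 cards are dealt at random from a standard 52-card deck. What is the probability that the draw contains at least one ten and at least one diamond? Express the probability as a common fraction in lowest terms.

There are C(52,5) = 2598960 possible draws.
By inclusion-exclusion on the complements, draws missing all tens or all diamonds: C(48,5) + C(39,5) − C(36,5) = 1712304 + 575757 − 376992 = 1911069.
So draws with at least one of each: 2598960 − 1911069 = 687891, probability 687891/2598960 = 229297/866320.

229297/866320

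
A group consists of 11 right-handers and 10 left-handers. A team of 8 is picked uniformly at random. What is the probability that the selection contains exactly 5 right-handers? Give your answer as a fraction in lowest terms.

There are C(21,8) = 203490 ways to choose 8 from 21.
Selections with exactly 5 right-handers: choose 5 of the 11 right-handers and 3 of the 10 left-handers, C(11,5)·C(10,3) = 462·120 = 55440.
Probability = 55440/203490 = 88/323.

88/323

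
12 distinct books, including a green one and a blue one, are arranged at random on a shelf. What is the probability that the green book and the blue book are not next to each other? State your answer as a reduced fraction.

5/6

There are 12! = 479001600 arrangements.
Arrangements with the green book and the blue book adjacent: 2·11! = 79833600.
So not adjacent: 479001600 − 79833600 = 399168000, probability 399168000/479001600 = 5/6.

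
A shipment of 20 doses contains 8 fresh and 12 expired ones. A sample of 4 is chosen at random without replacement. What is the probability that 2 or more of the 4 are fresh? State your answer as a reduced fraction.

Total selections: C(20,4) = 4845.
Favorable selections (2 or more fresh): C(8,2)·C(12,2) + C(8,3)·C(12,1) + C(8,4)·C(12,0) = 1848 + 672 + 70 = 2590.
Probability = 2590/4845 = 518/969.

518/969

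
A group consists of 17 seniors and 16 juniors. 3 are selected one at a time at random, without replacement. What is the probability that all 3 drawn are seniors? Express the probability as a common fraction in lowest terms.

85/682

Multiply the conditional probabilities at each draw: 17/33 · 16/32 · 15/31 = 4080/32736 = 85/682.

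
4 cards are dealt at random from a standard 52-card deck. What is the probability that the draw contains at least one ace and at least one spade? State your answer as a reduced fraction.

52799/270725

There are C(52,4) = 270725 possible draws.
By inclusion-exclusion on the complements, draws missing all aces or all spades: C(48,4) + C(39,4) − C(36,4) = 194580 + 82251 − 58905 = 217926.
So draws with at least one of each: 270725 − 217926 = 52799, probability 52799/270725.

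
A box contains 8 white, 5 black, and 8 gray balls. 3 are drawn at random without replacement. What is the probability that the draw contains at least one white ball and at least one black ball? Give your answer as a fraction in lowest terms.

54/133

There are C(21,3) = 1330 possible draws.
By inclusion-exclusion on the complements, draws missing all white or all black: C(13,3) + C(16,3) − C(8,3) = 286 + 560 − 56 = 790.
So draws with at least one of each: 1330 − 790 = 540, probability 540/1330 = 54/133.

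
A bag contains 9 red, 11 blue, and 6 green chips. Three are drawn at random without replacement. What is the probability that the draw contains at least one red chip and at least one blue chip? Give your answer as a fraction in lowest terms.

297/520

There are C(26,3) = 2600 possible draws.
By inclusion-exclusion on the complements, draws missing all red or all blue: C(17,3) + C(15,3) − C(6,3) = 680 + 455 − 20 = 1115.
So draws with at least one of each: 2600 − 1115 = 1485, probability 1485/2600 = 297/520.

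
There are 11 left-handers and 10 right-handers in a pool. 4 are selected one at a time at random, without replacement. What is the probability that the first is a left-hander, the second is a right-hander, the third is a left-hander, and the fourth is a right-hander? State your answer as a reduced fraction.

55/798

Multiply the conditional probabilities at each draw: 11/21 · 10/20 · 10/19 · 9/18 = 9900/143640 = 55/798.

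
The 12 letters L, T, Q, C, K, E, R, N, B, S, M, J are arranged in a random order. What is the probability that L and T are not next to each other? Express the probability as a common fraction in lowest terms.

There are 12! = 479001600 arrangements.
Arrangements with L and T adjacent: 2·11! = 79833600.
So not adjacent: 479001600 − 79833600 = 399168000, probability 399168000/479001600 = 5/6.

5/6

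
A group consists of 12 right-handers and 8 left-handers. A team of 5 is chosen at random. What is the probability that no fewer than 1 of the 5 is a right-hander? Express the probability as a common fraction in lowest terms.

There are C(20,5) = 15504 ways to choose the 5.
The complement is all 5 are left-handers: C(8,5) = 56.
Probability = 1 − 56/15504 = 15448/15504 = 1931/1938.

1931/1938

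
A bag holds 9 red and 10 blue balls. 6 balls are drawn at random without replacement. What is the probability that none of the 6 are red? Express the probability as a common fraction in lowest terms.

There are C(19,6) = 27132 possible selections.
Selections with no red (all blue): C(10,6) = 210.
Probability = 210/27132 = 5/646.

5/646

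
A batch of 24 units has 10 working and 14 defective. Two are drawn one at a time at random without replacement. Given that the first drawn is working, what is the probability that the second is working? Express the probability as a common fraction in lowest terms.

9/23

After removing one working, 23 remain: 9 working and 14 defective.
So the probability the next is working is 9/23.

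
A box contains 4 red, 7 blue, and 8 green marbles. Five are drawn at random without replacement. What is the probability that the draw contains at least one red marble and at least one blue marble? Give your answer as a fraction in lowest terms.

There are C(19,5) = 11628 possible draws.
By inclusion-exclusion on the complements, draws missing all red or all blue: C(15,5) + C(12,5) − C(8,5) = 3003 + 792 − 56 = 3739.
So draws with at least one of each: 11628 − 3739 = 7889, probability 7889/11628.

7889/11628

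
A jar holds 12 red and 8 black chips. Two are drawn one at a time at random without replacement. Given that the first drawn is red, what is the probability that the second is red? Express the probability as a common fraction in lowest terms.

After removing one red, 19 remain: 11 red and 8 black.
So the probability the next is red is 11/19.

11/19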